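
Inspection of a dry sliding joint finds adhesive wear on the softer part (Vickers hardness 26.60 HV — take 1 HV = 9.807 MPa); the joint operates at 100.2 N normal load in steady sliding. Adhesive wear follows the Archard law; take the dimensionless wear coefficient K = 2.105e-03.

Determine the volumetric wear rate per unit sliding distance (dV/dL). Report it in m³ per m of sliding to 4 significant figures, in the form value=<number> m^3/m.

Intermediate values appear rounded, and the algebra keeps full precision, and one last rounding: 4 significant figures.
Convert: Hardness H = 26.60 HV × 9.807 MPa/HV = 260.9 MPa = 2.609e+08 Pa.
SI base units throughout: W = 100.2 N, H = 2.609e+08 Pa, K = 2.105e-03.
Sliding wear rate dV/dL = K·W/H (independent of L): 2.105e-03 · 100.2 / 2.609e+08 = 8.085e-10 m³/m.

value=8.085e-10 m^3/m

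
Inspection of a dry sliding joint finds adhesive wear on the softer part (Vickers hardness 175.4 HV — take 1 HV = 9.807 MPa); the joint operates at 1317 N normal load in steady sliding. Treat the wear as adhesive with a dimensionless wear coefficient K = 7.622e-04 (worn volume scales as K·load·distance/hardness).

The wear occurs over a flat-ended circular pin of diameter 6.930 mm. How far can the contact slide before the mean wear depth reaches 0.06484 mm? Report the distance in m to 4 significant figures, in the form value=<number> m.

value=4.191 m

Every step carries full float precision. Shown intermediates are rounded — rounded once at the end to four significant digits.
Convert: Hardness H = 175.4 HV × 9.807 MPa/HV = 1720 MPa = 1.720e+09 Pa.
Convert: Pin diameter d = 6.930 mm = 0.006930 m. Contact area A = π·d²/4 = π·(0.006930 m)²/4 = 3.772e-05 m².
Convert: Depth limit h_lim = 0.06484 mm = 6.484e-05 m.
Restated in SI base units: W = 1317 N, H = 1.720e+09 Pa, K = 7.622e-04.
At the depth limit, V_lim = h_lim·A = 6.484e-05 · 3.772e-05 = 2.446e-09 m³.
Sliding life L = V_lim·H/(K·W) = 2.446e-09 · 1.720e+09 / (7.622e-04 · 1317) = 4.191 m.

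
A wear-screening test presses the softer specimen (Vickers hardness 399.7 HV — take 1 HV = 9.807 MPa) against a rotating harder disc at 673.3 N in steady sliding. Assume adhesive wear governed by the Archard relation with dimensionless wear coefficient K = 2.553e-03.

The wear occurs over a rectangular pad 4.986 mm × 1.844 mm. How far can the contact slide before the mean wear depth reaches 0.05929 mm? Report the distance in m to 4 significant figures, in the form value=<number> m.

value=1.243 m

All working math maintains full float precision; the intermediates are displayed rounded; rounded just once, at 4 significant figures.
Hardness H = 399.7 HV × 9.807 MPa/HV = 3920 MPa = 3.920e+09 Pa.
Pad sides 4.986 mm × 1.844 mm = 0.004986 m × 0.001844 m. Contact area A = 0.004986 m × 0.001844 m = 9.194e-06 m².
Depth limit h_lim = 0.05929 mm = 5.929e-05 m.
In SI base units, W = 673.3 N, H = 3.920e+09 Pa, K = 2.553e-03.
Allowed volume V_lim = h_lim·A = 5.929e-05 · 9.194e-06 = 5.451e-10 m³.
Inverting, life L = V_lim·H/(K·W) = 5.451e-10 · 3.920e+09 / (2.553e-03 · 673.3) = 1.243 m.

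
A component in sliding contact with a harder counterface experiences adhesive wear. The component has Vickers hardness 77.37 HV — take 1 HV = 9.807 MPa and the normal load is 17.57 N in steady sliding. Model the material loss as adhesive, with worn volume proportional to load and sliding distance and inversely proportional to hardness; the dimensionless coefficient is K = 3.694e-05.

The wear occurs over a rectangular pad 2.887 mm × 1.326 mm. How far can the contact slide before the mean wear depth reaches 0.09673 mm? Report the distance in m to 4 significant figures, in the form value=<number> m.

value=432.9 m

Intermediate values appear rounded. The computation runs at full precision — rounded once at the end: 4 significant digits.
Hardness H = 77.37 HV × 9.807 MPa/HV = 758.8 MPa = 7.588e+08 Pa.
Pad sides 2.887 mm × 1.326 mm = 0.002887 m × 0.001326 m. Contact area A = 0.002887 m × 0.001326 m = 3.828e-06 m².
Depth limit h_lim = 0.09673 mm = 9.673e-05 m.
Restated in SI base units: W = 17.57 N, H = 7.588e+08 Pa, K = 3.694e-05.
Allowed volume V_lim = h_lim·A = 9.673e-05 · 3.828e-06 = 3.703e-10 m³.
Thus life L = V_lim·H/(K·W) = 3.703e-10 · 7.588e+08 / (3.694e-05 · 17.57) = 432.9 m.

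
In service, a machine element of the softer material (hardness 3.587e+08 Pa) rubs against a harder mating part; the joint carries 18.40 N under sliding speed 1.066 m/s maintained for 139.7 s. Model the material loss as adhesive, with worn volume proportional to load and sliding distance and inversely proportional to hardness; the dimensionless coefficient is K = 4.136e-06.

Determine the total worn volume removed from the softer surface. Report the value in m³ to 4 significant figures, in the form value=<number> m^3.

All arithmetic keeps exact precision; printed values are rounded — one final rounding, at 4 significant digits.
Convert: Total distance L = v·t = 1.066 m/s × 139.7 s = 148.9 m.
SI base units throughout: W = 18.40 N, H = 3.587e+08 Pa, K = 4.136e-06.
By Archard's law, V = K·W·L/H = 4.136e-06 · 18.40 · 148.9 / 3.587e+08 = 3.160e-11 m³.

value=3.160e-11 m^3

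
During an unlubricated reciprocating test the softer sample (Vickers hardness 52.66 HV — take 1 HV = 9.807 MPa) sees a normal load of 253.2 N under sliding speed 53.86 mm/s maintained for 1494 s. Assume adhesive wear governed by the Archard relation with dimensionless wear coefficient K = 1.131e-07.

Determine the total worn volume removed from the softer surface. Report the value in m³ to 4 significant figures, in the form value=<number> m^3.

Intermediate values are shown rounded. Each operation maintains full float precision. Rounded once at the end to 4 significant figures.
Sliding speed v = 53.86 mm/s = 0.05386 m/s. Path length L = v·t = 0.05386 m/s × 1494 s = 80.47 m.
Hardness H = 52.66 HV × 9.807 MPa/HV = 516.4 MPa = 5.164e+08 Pa.
In SI base units: W = 253.2 N, H = 5.164e+08 Pa, K = 1.131e-07.
Wear volume V = K·W·L/H = 1.131e-07 · 253.2 · 80.47 / 5.164e+08 = 4.462e-12 m³.

value=4.462e-12 m^3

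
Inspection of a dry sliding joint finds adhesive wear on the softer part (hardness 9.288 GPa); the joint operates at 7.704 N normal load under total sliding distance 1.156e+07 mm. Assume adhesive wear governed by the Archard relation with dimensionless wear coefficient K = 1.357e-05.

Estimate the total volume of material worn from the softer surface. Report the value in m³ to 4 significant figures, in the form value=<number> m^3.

value=1.301e-10 m^3

Intermediate values are shown rounded — all arithmetic maintains full precision; one final rounding to four significant figures.
Distance L = 1.156e+07 mm = 1.156e+04 m.
Hardness H = 9.288 GPa = 9.288e+09 Pa.
Working in SI base units: W = 7.704 N, H = 9.288e+09 Pa, K = 1.357e-05.
By Archard's law, V = K·W·L/H = 1.357e-05 · 7.704 · 1.156e+04 / 9.288e+09 = 1.301e-10 m³.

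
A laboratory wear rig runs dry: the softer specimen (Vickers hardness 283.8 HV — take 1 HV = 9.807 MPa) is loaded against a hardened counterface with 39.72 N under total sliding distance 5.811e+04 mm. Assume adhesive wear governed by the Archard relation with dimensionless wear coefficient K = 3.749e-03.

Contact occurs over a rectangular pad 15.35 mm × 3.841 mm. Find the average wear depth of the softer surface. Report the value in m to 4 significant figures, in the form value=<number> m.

Intermediates are shown rounded — all arithmetic maintains full float precision, and a single final rounding: 4 significant digits.
Convert: The distance L = 5.811e+04 mm = 58.11 m.
Convert: Hardness H = 283.8 HV × 9.807 MPa/HV = 2783 MPa = 2.783e+09 Pa.
Convert: Pad sides 15.35 mm × 3.841 mm = 0.01535 m × 0.003841 m. Contact area A = 0.01535 m × 0.003841 m = 5.896e-05 m².
Expressed in SI base units: W = 39.72 N, H = 2.783e+09 Pa, K = 3.749e-03.
Archard relation: V = K·W·L/H = 3.749e-03 · 39.72 · 58.11 / 2.783e+09 = 3.109e-09 m³.
Depth h = V/A = 3.109e-09 / 5.896e-05 = 5.273e-05 m.

value=5.273e-05 m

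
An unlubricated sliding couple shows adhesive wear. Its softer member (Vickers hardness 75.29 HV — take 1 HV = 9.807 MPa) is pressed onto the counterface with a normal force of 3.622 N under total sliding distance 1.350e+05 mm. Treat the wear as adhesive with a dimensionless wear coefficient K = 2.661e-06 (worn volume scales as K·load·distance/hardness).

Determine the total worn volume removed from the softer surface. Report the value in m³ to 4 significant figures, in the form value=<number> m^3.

All arithmetic maintains full float precision, and intermediate values appear rounded, and rounded once at the end: four significant figures.
Convert: Sliding distance L = 1.350e+05 mm = 135.0 m.
Convert: Hardness H = 75.29 HV × 9.807 MPa/HV = 738.4 MPa = 7.384e+08 Pa.
Restated in SI base units: W = 3.622 N, H = 7.384e+08 Pa, K = 2.661e-06.
Archard relation: V = K·W·L/H = 2.661e-06 · 3.622 · 135.0 / 7.384e+08 = 1.762e-12 m³.

value=1.762e-12 m^3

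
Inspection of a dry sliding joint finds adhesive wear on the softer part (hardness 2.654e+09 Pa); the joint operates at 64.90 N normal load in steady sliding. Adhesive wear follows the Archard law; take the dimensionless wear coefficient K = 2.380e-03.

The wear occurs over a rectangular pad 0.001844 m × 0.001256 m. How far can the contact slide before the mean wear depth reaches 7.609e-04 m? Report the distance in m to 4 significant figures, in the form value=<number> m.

value=30.28 m

Intermediates are shown rounded. All arithmetic runs at full float precision, and rounded once at the end to 4 significant digits.
Convert: Contact area A = 0.001844 m × 0.001256 m = 2.316e-06 m².
SI base units throughout: W = 64.90 N, H = 2.654e+09 Pa, K = 2.380e-03.
Volume at the limit: V_lim = h_lim·A = 7.609e-04 · 2.316e-06 = 1.762e-09 m³.
Sliding life L = V_lim·H/(K·W) = 1.762e-09 · 2.654e+09 / (2.380e-03 · 64.90) = 30.28 m.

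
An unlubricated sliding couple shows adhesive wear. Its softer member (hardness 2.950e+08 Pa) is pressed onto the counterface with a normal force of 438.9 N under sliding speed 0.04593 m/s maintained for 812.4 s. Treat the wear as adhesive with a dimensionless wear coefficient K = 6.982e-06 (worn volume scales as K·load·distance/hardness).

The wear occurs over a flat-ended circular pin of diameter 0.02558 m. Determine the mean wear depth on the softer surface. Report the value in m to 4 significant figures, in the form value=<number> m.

value=7.542e-07 m

Intermediates are printed rounded. The computation keeps full float precision; rounded once at the end: 4 significant digits.
Convert: Sliding distance L = v·t = 0.04593 m/s × 812.4 s = 37.31 m.
Convert: Contact area A = π·d²/4 = π·(0.02558 m)²/4 = 5.139e-04 m².
Expressed in SI base units: W = 438.9 N, H = 2.950e+08 Pa, K = 6.982e-06.
Archard relation: V = K·W·L/H = 6.982e-06 · 438.9 · 37.31 / 2.950e+08 = 3.876e-10 m³.
Depth h = V/A = 3.876e-10 / 5.139e-04 = 7.542e-07 m.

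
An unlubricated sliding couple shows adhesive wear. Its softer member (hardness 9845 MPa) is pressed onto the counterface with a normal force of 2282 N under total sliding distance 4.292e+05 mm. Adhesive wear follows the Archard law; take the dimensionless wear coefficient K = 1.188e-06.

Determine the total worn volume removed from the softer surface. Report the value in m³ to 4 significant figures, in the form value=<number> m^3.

value=1.182e-10 m^3

The intermediates appear rounded — all arithmetic keeps full float precision — rounded once at the end to four significant digits.
The distance L = 4.292e+05 mm = 429.2 m.
Hardness H = 9845 MPa = 9.845e+09 Pa.
Expressed in SI base units: W = 2282 N, H = 9.845e+09 Pa, K = 1.188e-06.
Archard volume V = K·W·L/H = 1.188e-06 · 2282 · 429.2 / 9.845e+09 = 1.182e-10 m³.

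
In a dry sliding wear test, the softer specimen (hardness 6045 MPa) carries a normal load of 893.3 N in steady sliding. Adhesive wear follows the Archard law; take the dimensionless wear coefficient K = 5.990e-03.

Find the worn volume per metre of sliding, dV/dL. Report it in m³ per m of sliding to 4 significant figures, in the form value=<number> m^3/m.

value=8.852e-10 m^3/m

All arithmetic carries full float precision; intermediates appear rounded; one final rounding to four significant figures.
Convert: Hardness H = 6045 MPa = 6.045e+09 Pa.
In SI base units: W = 893.3 N, H = 6.045e+09 Pa, K = 5.990e-03.
The wear rate dV/dL = K·W/H — distance-free: 5.990e-03 · 893.3 / 6.045e+09 = 8.852e-10 m³/m.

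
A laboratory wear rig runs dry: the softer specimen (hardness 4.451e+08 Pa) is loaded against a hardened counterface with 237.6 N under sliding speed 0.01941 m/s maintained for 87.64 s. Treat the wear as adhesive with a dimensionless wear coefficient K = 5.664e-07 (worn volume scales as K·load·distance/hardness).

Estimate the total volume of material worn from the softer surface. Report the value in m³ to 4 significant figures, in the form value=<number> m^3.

value=5.143e-13 m^3

Intermediate values are shown rounded, and all working math keeps full precision — one last rounding to 4 significant digits.
Path length L = v·t = 0.01941 m/s × 87.64 s = 1.701 m.
In SI base units, W = 237.6 N, H = 4.451e+08 Pa, K = 5.664e-07.
Archard relation: V = K·W·L/H = 5.664e-07 · 237.6 · 1.701 / 4.451e+08 = 5.143e-13 m³.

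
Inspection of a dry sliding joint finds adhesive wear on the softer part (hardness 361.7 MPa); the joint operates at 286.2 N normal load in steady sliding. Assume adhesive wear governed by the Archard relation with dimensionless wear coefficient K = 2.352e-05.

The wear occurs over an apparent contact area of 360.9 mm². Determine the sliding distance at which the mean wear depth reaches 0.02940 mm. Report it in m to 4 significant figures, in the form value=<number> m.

All working math maintains full float precision, and the intermediates appear rounded. Rounded just once: four significant digits.
Convert: Hardness H = 361.7 MPa = 3.617e+08 Pa.
Convert: Contact area A = 360.9 mm² = 3.609e-04 m².
Convert: Depth limit h_lim = 0.02940 mm = 2.940e-05 m.
Restated in SI base units: W = 286.2 N, H = 3.617e+08 Pa, K = 2.352e-05.
Allowed volume V_lim = h_lim·A = 2.940e-05 · 3.609e-04 = 1.061e-08 m³.
Sliding life L = V_lim·H/(K·W) = 1.061e-08 · 3.617e+08 / (2.352e-05 · 286.2) = 570.1 m.

value=570.1 m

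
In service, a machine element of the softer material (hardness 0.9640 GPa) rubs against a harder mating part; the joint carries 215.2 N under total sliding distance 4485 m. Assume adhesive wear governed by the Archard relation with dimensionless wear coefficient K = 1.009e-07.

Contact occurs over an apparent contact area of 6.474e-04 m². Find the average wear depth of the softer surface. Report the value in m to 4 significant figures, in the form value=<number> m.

The intermediates are displayed rounded — the computation holds full float precision — rounded once at the end, at four significant digits.
Convert: Hardness H = 0.9640 GPa = 9.640e+08 Pa.
As SI base values: W = 215.2 N, H = 9.640e+08 Pa, K = 1.009e-07.
The Archard volume V = K·W·L/H = 1.009e-07 · 215.2 · 4485 / 9.640e+08 = 1.010e-10 m³.
Depth h = V/A = 1.010e-10 / 6.474e-04 = 1.560e-07 m.

value=1.560e-07 m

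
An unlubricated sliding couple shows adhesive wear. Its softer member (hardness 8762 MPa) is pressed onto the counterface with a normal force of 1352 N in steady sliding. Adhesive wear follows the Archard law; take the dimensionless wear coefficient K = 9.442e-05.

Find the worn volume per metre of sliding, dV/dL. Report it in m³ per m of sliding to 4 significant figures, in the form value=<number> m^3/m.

value=1.457e-11 m^3/m

Printed values are rounded; all working math maintains exact precision — rounded just once to four significant digits.
Hardness H = 8762 MPa = 8.762e+09 Pa.
Expressed in SI base units: W = 1352 N, H = 8.762e+09 Pa, K = 9.442e-05.
Rate of wear dV/dL = K·W/H, per unit distance: 9.442e-05 · 1352 / 8.762e+09 = 1.457e-11 m³/m.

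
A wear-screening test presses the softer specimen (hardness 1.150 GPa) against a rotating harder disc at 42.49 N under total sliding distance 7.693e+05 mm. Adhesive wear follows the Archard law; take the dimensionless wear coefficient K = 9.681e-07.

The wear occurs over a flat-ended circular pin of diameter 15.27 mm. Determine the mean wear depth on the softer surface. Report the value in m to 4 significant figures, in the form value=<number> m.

value=1.503e-07 m

The computation maintains full float precision — intermediates are displayed rounded — one final rounding: four significant digits.
Convert: Distance covered L = 7.693e+05 mm = 769.3 m.
Convert: Hardness H = 1.150 GPa = 1.150e+09 Pa.
Convert: Pin diameter d = 15.27 mm = 0.01527 m. Contact area A = π·d²/4 = π·(0.01527 m)²/4 = 1.831e-04 m².
Collected in SI base units: W = 42.49 N, H = 1.150e+09 Pa, K = 9.681e-07.
Volume removed: V = K·W·L/H = 9.681e-07 · 42.49 · 769.3 / 1.150e+09 = 2.752e-11 m³.
Average depth h = V/A = 2.752e-11 / 1.831e-04 = 1.503e-07 m.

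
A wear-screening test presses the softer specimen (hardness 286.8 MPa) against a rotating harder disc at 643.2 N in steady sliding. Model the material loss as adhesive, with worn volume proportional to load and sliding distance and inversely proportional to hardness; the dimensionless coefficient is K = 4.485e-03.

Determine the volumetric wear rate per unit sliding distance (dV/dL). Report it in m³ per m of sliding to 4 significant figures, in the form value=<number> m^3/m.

value=1.006e-08 m^3/m

Intermediates are printed rounded, and all working math keeps full float precision — rounded once at the end, at four significant figures.
Hardness H = 286.8 MPa = 2.868e+08 Pa.
Working in SI base units: W = 643.2 N, H = 2.868e+08 Pa, K = 4.485e-03.
Sliding wear rate dV/dL = K·W/H, so: 4.485e-03 · 643.2 / 2.868e+08 = 1.006e-08 m³/m.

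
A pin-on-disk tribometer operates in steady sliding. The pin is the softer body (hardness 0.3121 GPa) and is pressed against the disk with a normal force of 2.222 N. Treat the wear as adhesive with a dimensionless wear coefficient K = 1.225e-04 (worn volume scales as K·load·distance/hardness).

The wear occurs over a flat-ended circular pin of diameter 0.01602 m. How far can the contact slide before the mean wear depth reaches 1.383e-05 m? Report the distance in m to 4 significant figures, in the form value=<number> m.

value=3196 m

Intermediate values appear rounded, and all arithmetic holds exact precision, and rounded just once, at 4 significant figures.
Hardness H = 0.3121 GPa = 3.121e+08 Pa.
Contact area A = π·d²/4 = π·(0.01602 m)²/4 = 2.016e-04 m².
Restated in SI base units: W = 2.222 N, H = 3.121e+08 Pa, K = 1.225e-04.
Allowed volume V_lim = h_lim·A = 1.383e-05 · 2.016e-04 = 2.788e-09 m³.
Life L = V_lim·H/(K·W) = 2.788e-09 · 3.121e+08 / (1.225e-04 · 2.222) = 3196 m.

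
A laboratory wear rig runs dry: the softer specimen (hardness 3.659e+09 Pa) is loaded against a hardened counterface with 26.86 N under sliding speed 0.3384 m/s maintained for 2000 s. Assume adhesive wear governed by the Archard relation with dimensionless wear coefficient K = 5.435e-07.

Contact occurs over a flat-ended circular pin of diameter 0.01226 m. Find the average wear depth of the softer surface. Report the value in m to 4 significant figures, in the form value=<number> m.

value=2.287e-08 m

Intermediates appear rounded — the computation maintains full precision, and one last rounding, at four significant figures.
Sliding distance L = v·t = 0.3384 m/s × 2000 s = 676.8 m.
Contact area A = π·d²/4 = π·(0.01226 m)²/4 = 1.181e-04 m².
Expressed in SI base units: W = 26.86 N, H = 3.659e+09 Pa, K = 5.435e-07.
The Archard volume V = K·W·L/H = 5.435e-07 · 26.86 · 676.8 / 3.659e+09 = 2.700e-12 m³.
Depth h = V/A = 2.700e-12 / 1.181e-04 = 2.287e-08 m.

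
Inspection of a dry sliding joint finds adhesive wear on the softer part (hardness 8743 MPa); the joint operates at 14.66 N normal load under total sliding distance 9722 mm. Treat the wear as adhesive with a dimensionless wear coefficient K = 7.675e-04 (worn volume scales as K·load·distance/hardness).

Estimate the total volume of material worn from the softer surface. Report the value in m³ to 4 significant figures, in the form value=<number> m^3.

Intermediate values are shown rounded — all working math holds full precision, and rounded just once: four significant figures.
Sliding distance L = 9722 mm = 9.722 m.
Hardness H = 8743 MPa = 8.743e+09 Pa.
In SI base units, W = 14.66 N, H = 8.743e+09 Pa, K = 7.675e-04.
The Archard volume V = K·W·L/H = 7.675e-04 · 14.66 · 9.722 / 8.743e+09 = 1.251e-11 m³.

value=1.251e-11 m^3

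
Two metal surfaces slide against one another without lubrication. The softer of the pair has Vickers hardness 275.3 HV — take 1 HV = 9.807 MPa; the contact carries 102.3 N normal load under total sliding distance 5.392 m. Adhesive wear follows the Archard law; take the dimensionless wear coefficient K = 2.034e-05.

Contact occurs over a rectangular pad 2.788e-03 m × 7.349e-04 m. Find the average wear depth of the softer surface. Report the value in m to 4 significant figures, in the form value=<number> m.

All working math holds full float precision; intermediates are shown rounded — rounded once at the end: 4 significant figures.
Convert: Hardness H = 275.3 HV × 9.807 MPa/HV = 2700 MPa = 2.700e+09 Pa.
Convert: Contact area A = 2.788e-03 m × 7.349e-04 m = 2.049e-06 m².
Expressed in SI base units: W = 102.3 N, H = 2.700e+09 Pa, K = 2.034e-05.
By Archard's law, V = K·W·L/H = 2.034e-05 · 102.3 · 5.392 / 2.700e+09 = 4.156e-12 m³.
Wear depth h = V/A = 4.156e-12 / 2.049e-06 = 2.028e-06 m.

value=2.028e-06 m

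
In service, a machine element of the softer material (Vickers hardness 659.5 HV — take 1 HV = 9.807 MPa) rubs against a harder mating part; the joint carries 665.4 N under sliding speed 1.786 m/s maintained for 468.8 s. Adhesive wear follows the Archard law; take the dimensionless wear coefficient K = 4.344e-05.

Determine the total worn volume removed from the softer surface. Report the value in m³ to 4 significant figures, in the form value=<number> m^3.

Intermediate values are displayed rounded; all arithmetic holds exact precision; a single final rounding, at 4 significant figures.
Convert: Path length L = v·t = 1.786 m/s × 468.8 s = 837.3 m.
Convert: Hardness H = 659.5 HV × 9.807 MPa/HV = 6468 MPa = 6.468e+09 Pa.
Restated in SI base units: W = 665.4 N, H = 6.468e+09 Pa, K = 4.344e-05.
Wear volume V = K·W·L/H = 4.344e-05 · 665.4 · 837.3 / 6.468e+09 = 3.742e-09 m³.

value=3.742e-09 m^3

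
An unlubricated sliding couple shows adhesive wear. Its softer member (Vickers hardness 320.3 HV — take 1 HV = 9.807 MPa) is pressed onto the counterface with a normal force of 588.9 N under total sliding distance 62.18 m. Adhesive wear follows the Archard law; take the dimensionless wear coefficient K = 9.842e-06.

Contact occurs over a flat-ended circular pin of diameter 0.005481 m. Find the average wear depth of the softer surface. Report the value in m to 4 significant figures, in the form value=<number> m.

The intermediates are printed rounded — the computation holds exact precision, and one final rounding to 4 significant digits.
Hardness H = 320.3 HV × 9.807 MPa/HV = 3141 MPa = 3.141e+09 Pa.
Contact area A = π·d²/4 = π·(0.005481 m)²/4 = 2.359e-05 m².
Collected in SI base units: W = 588.9 N, H = 3.141e+09 Pa, K = 9.842e-06.
The Archard volume V = K·W·L/H = 9.842e-06 · 588.9 · 62.18 / 3.141e+09 = 1.147e-10 m³.
Mean depth h = V/A = 1.147e-10 / 2.359e-05 = 4.863e-06 m.

value=4.863e-06 m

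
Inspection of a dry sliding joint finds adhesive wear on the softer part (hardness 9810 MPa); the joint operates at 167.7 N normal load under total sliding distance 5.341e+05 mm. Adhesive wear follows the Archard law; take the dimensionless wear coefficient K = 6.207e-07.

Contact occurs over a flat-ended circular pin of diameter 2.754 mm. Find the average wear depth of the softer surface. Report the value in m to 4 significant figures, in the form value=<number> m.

value=9.514e-07 m

The computation keeps full float precision, and displayed values are rounded; a single final rounding: four significant digits.
Convert: The distance L = 5.341e+05 mm = 534.1 m.
Convert: Hardness H = 9810 MPa = 9.810e+09 Pa.
Convert: Pin diameter d = 2.754 mm = 0.002754 m. Contact area A = π·d²/4 = π·(0.002754 m)²/4 = 5.957e-06 m².
As SI base values: W = 167.7 N, H = 9.810e+09 Pa, K = 6.207e-07.
Apply Archard: V = K·W·L/H = 6.207e-07 · 167.7 · 534.1 / 9.810e+09 = 5.667e-12 m³.
Average depth h = V/A = 5.667e-12 / 5.957e-06 = 9.514e-07 m.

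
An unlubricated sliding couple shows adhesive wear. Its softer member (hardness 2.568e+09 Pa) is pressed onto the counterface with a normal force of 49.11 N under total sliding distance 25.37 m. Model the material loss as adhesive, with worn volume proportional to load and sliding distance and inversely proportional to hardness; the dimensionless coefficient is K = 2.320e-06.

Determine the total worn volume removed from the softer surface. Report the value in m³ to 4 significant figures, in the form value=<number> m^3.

Intermediate values appear rounded — each operation holds exact precision; one last rounding: 4 significant digits.
In SI base units: W = 49.11 N, H = 2.568e+09 Pa, K = 2.320e-06.
Apply Archard: V = K·W·L/H = 2.320e-06 · 49.11 · 25.37 / 2.568e+09 = 1.126e-12 m³.

value=1.126e-12 m^3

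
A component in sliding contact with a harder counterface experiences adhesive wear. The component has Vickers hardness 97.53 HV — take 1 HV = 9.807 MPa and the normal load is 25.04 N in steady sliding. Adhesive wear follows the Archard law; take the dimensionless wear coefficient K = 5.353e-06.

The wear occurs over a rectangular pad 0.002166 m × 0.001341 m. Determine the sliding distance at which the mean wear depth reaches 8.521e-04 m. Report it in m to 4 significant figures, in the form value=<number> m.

Quoted intermediates are rounded — every step maintains full float precision, and one last rounding: four significant digits.
Convert: Hardness H = 97.53 HV × 9.807 MPa/HV = 956.5 MPa = 9.565e+08 Pa.
Convert: Contact area A = 0.002166 m × 0.001341 m = 2.905e-06 m².
Working in SI base units: W = 25.04 N, H = 9.565e+08 Pa, K = 5.353e-06.
Limit volume V_lim = h_lim·A = 8.521e-04 · 2.905e-06 = 2.475e-09 m³.
Sliding life L = V_lim·H/(K·W) = 2.475e-09 · 9.565e+08 / (5.353e-06 · 25.04) = 1.766e+04 m.

value=1.766e+04 m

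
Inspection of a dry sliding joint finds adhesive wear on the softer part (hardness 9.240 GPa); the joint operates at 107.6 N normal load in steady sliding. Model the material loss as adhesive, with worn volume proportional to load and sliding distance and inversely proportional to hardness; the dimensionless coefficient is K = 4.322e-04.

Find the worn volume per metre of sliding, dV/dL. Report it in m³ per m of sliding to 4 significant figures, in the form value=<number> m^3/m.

value=5.033e-12 m^3/m

The intermediates are shown rounded — the algebra carries full precision. Rounded once at the end to four significant figures.
Convert: Hardness H = 9.240 GPa = 9.240e+09 Pa.
SI base units throughout: W = 107.6 N, H = 9.240e+09 Pa, K = 4.322e-04.
Rate of wear dV/dL = K·W/H (no L dependence): 4.322e-04 · 107.6 / 9.240e+09 = 5.033e-12 m³/m.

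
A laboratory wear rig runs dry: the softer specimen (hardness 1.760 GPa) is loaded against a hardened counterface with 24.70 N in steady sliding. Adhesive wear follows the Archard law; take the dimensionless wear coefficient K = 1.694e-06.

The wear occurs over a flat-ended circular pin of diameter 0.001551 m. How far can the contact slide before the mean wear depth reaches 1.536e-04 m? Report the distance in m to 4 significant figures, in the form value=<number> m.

value=1.221e+04 m

Intermediate values are printed rounded. All arithmetic maintains exact precision; one final rounding: 4 significant figures.
Convert: Hardness H = 1.760 GPa = 1.760e+09 Pa.
Convert: Contact area A = π·d²/4 = π·(0.001551 m)²/4 = 1.889e-06 m².
SI base units throughout: W = 24.70 N, H = 1.760e+09 Pa, K = 1.694e-06.
Volume at the limit: V_lim = h_lim·A = 1.536e-04 · 1.889e-06 = 2.902e-10 m³.
Inverting, life L = V_lim·H/(K·W) = 2.902e-10 · 1.760e+09 / (1.694e-06 · 24.70) = 1.221e+04 m.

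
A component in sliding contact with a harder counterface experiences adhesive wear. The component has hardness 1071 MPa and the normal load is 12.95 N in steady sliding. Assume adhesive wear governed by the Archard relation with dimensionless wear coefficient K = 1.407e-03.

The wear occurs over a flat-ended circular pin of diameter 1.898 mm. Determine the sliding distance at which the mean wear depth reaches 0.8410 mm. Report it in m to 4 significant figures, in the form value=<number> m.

Shown intermediates are rounded. The computation runs at full float precision, and one final rounding to 4 significant figures.
Hardness H = 1071 MPa = 1.071e+09 Pa.
Pin diameter d = 1.898 mm = 0.001898 m. Contact area A = π·d²/4 = π·(0.001898 m)²/4 = 2.829e-06 m².
Depth limit h_lim = 0.8410 mm = 8.410e-04 m.
Working in SI base units: W = 12.95 N, H = 1.071e+09 Pa, K = 1.407e-03.
Wearable volume V_lim = h_lim·A = 8.410e-04 · 2.829e-06 = 2.379e-09 m³.
Life L = V_lim·H/(K·W) = 2.379e-09 · 1.071e+09 / (1.407e-03 · 12.95) = 139.9 m.

value=139.9 m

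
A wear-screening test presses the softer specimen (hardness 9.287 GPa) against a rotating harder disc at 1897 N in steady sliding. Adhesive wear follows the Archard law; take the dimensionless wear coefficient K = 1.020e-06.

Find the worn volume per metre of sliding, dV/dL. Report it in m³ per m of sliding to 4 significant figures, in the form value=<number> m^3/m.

value=2.083e-13 m^3/m

The algebra runs at full precision, and intermediates appear rounded; a lone final rounding to four significant figures.
Convert: Hardness H = 9.287 GPa = 9.287e+09 Pa.
Working in SI base units: W = 1897 N, H = 9.287e+09 Pa, K = 1.020e-06.
Rate of wear dV/dL = K·W/H — distance-free: 1.020e-06 · 1897 / 9.287e+09 = 2.083e-13 m³/m.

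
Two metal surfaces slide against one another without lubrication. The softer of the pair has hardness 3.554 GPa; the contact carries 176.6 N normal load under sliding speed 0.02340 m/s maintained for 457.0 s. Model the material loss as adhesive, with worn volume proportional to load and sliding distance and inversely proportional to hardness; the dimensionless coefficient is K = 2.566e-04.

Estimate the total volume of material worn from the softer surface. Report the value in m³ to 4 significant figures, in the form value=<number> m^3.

Intermediate values are displayed rounded; every step runs at full float precision, and a lone final rounding, at four significant figures.
Convert: Distance L = v·t = 0.02340 m/s × 457.0 s = 10.69 m.
Convert: Hardness H = 3.554 GPa = 3.554e+09 Pa.
SI base units throughout: W = 176.6 N, H = 3.554e+09 Pa, K = 2.566e-04.
Apply Archard: V = K·W·L/H = 2.566e-04 · 176.6 · 10.69 / 3.554e+09 = 1.364e-10 m³.

value=1.364e-10 m^3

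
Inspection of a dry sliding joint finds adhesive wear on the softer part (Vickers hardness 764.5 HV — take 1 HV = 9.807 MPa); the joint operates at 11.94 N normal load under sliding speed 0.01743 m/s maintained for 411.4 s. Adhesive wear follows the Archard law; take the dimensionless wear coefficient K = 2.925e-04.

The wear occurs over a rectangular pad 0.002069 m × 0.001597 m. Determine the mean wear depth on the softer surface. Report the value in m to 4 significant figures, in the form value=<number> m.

The computation holds exact precision. Intermediates are shown rounded; one last rounding: 4 significant figures.
Convert: Sliding distance L = v·t = 0.01743 m/s × 411.4 s = 7.171 m.
Convert: Hardness H = 764.5 HV × 9.807 MPa/HV = 7497 MPa = 7.497e+09 Pa.
Convert: Contact area A = 0.002069 m × 0.001597 m = 3.304e-06 m².
Expressed in SI base units: W = 11.94 N, H = 7.497e+09 Pa, K = 2.925e-04.
By Archard's law, V = K·W·L/H = 2.925e-04 · 11.94 · 7.171 / 7.497e+09 = 3.340e-12 m³.
Average depth h = V/A = 3.340e-12 / 3.304e-06 = 1.011e-06 m.

value=1.011e-06 m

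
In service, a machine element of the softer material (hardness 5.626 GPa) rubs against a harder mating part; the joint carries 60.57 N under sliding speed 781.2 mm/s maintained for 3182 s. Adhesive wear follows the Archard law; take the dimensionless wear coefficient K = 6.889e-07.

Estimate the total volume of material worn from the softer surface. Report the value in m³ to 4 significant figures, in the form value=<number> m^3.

The algebra runs at full float precision; intermediate values are displayed rounded — rounded once at the end: 4 significant figures.
Sliding speed v = 781.2 mm/s = 0.7812 m/s. Distance covered L = v·t = 0.7812 m/s × 3182 s = 2486 m.
Hardness H = 5.626 GPa = 5.626e+09 Pa.
As SI base values: W = 60.57 N, H = 5.626e+09 Pa, K = 6.889e-07.
Archard relation: V = K·W·L/H = 6.889e-07 · 60.57 · 2486 / 5.626e+09 = 1.844e-11 m³.

value=1.844e-11 m^3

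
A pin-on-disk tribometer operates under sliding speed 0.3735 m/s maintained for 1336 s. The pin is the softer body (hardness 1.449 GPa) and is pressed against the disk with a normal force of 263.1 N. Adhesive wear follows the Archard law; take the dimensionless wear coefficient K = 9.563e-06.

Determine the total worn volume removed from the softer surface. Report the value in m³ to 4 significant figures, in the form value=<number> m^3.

value=8.665e-10 m^3

Each operation holds exact precision. Intermediate values are printed rounded — rounded just once, at four significant figures.
Convert: Distance L = v·t = 0.3735 m/s × 1336 s = 499.0 m.
Convert: Hardness H = 1.449 GPa = 1.449e+09 Pa.
Working in SI base units: W = 263.1 N, H = 1.449e+09 Pa, K = 9.563e-06.
Archard relation: V = K·W·L/H = 9.563e-06 · 263.1 · 499.0 / 1.449e+09 = 8.665e-10 m³.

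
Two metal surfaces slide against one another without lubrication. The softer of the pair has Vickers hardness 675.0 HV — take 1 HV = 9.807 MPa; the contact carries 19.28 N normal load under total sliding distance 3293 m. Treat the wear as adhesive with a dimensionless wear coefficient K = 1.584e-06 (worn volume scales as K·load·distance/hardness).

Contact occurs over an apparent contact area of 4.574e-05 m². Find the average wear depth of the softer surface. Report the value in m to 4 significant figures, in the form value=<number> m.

value=3.321e-07 m

The computation keeps full precision — intermediates are displayed rounded. Rounded just once, at four significant digits.
Hardness H = 675.0 HV × 9.807 MPa/HV = 6620 MPa = 6.620e+09 Pa.
Expressed in SI base units: W = 19.28 N, H = 6.620e+09 Pa, K = 1.584e-06.
Archard volume V = K·W·L/H = 1.584e-06 · 19.28 · 3293 / 6.620e+09 = 1.519e-11 m³.
Depth h = V/A = 1.519e-11 / 4.574e-05 = 3.321e-07 m.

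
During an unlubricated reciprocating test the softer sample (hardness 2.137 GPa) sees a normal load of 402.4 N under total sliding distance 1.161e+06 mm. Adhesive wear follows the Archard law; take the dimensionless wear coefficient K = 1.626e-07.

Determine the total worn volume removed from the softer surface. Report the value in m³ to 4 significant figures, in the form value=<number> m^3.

Intermediate values are shown rounded — each operation keeps exact precision; one last rounding: four significant digits.
Distance L = 1.161e+06 mm = 1161 m.
Hardness H = 2.137 GPa = 2.137e+09 Pa.
As SI base values: W = 402.4 N, H = 2.137e+09 Pa, K = 1.626e-07.
Volume removed: V = K·W·L/H = 1.626e-07 · 402.4 · 1161 / 2.137e+09 = 3.555e-11 m³.

value=3.555e-11 m^3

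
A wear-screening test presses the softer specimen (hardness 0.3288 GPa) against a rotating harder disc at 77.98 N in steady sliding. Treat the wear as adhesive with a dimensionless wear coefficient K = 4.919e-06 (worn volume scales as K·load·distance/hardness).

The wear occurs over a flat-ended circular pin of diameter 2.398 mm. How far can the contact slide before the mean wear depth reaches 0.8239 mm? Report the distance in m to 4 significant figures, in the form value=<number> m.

Displayed values are rounded — the computation maintains full precision; one last rounding: 4 significant digits.
Hardness H = 0.3288 GPa = 3.288e+08 Pa.
Pin diameter d = 2.398 mm = 0.002398 m. Contact area A = π·d²/4 = π·(0.002398 m)²/4 = 4.516e-06 m².
Depth limit h_lim = 0.8239 mm = 8.239e-04 m.
Working in SI base units: W = 77.98 N, H = 3.288e+08 Pa, K = 4.919e-06.
Allowed volume V_lim = h_lim·A = 8.239e-04 · 4.516e-06 = 3.721e-09 m³.
Sliding life L = V_lim·H/(K·W) = 3.721e-09 · 3.288e+08 / (4.919e-06 · 77.98) = 3190 m.

value=3190 m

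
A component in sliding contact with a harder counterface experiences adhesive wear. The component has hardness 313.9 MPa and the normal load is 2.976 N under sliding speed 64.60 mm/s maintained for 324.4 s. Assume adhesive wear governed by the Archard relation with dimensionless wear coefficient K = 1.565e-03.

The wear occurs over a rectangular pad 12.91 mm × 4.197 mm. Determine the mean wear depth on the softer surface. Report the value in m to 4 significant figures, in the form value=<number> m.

value=5.739e-06 m

Each operation carries exact precision, and intermediates appear rounded; rounded just once: 4 significant digits.
Convert: Sliding speed v = 64.60 mm/s = 0.06460 m/s. Path length L = v·t = 0.06460 m/s × 324.4 s = 20.96 m.
Convert: Hardness H = 313.9 MPa = 3.139e+08 Pa.
Convert: Pad sides 12.91 mm × 4.197 mm = 0.01291 m × 0.004197 m. Contact area A = 0.01291 m × 0.004197 m = 5.418e-05 m².
Expressed in SI base units: W = 2.976 N, H = 3.139e+08 Pa, K = 1.565e-03.
Apply Archard: V = K·W·L/H = 1.565e-03 · 2.976 · 20.96 / 3.139e+08 = 3.109e-10 m³.
Mean depth h = V/A = 3.109e-10 / 5.418e-05 = 5.739e-06 m.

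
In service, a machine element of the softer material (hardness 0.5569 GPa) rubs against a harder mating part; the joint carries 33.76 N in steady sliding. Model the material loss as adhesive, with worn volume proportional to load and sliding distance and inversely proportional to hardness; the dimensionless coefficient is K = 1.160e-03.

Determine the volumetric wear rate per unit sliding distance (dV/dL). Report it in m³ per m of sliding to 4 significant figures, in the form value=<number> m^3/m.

value=7.032e-11 m^3/m

The computation keeps exact precision; intermediates are printed rounded. Rounded just once: four significant figures.
Convert: Hardness H = 0.5569 GPa = 5.569e+08 Pa.
Working in SI base units: W = 33.76 N, H = 5.569e+08 Pa, K = 1.160e-03.
Volumetric rate dV/dL = K·W/H (independent of L): 1.160e-03 · 33.76 / 5.569e+08 = 7.032e-11 m³/m.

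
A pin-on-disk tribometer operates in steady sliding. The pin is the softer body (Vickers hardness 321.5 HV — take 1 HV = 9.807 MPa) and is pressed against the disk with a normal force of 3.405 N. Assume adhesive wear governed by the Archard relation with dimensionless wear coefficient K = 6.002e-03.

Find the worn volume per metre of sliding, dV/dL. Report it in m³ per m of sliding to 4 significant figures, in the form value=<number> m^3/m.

Every step maintains full precision. The intermediates are printed rounded — a single final rounding, at four significant digits.
Convert: Hardness H = 321.5 HV × 9.807 MPa/HV = 3153 MPa = 3.153e+09 Pa.
SI base units throughout: W = 3.405 N, H = 3.153e+09 Pa, K = 6.002e-03.
Volumetric rate dV/dL = K·W/H, per unit distance: 6.002e-03 · 3.405 / 3.153e+09 = 6.482e-12 m³/m.

value=6.482e-12 m^3/m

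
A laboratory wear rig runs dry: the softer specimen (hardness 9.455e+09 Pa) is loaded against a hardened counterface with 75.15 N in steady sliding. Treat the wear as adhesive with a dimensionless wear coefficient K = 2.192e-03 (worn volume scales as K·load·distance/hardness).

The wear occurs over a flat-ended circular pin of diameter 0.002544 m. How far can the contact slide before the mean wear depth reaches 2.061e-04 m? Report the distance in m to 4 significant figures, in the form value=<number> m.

value=60.13 m

Intermediate values are printed rounded. All working math keeps full float precision, and a single final rounding to 4 significant figures.
Convert: Contact area A = π·d²/4 = π·(0.002544 m)²/4 = 5.083e-06 m².
Collected in SI base units: W = 75.15 N, H = 9.455e+09 Pa, K = 2.192e-03.
Wearable volume V_lim = h_lim·A = 2.061e-04 · 5.083e-06 = 1.048e-09 m³.
Sliding life L = V_lim·H/(K·W) = 1.048e-09 · 9.455e+09 / (2.192e-03 · 75.15) = 60.13 m.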